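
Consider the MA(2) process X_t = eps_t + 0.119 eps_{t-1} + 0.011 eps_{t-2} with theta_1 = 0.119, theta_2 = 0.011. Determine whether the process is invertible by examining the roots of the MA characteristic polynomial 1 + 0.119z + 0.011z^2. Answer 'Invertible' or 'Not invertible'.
\text{Invertible}

The MA(q) characteristic polynomial is P(z) = 1 + 0.119z + 0.011z^2.
Invertibility requires all roots to lie outside the unit circle, i.e. |z| > 1 for every root.
Set 1 + (0.119) z + (0.011) z^2 = 0, i.e. a z^2 + b z + c = 0 with a = 0.011, b = 0.119, c = 1.
Discriminant D = b^2 - 4ac = (0.119)^2 - 4*(0.011)*1 = 0.014161 - (0.044) = -0.029839.
D < 0, so the roots are the complex-conjugate pair z = (-b +/- i sqrt(-D)) / (2a) = -5.4091 +/- 7.8518i.
For a conjugate pair |z|^2 = z * conj(z) = (product of roots) = c/a = 1/(0.011) = 90.909091, so |z| = sqrt(90.909091) = 9.5346 for both roots.
Moduli of all roots: 9.5346, 9.5346.
All moduli strictly greater than 1? Yes.
Verdict: Invertible.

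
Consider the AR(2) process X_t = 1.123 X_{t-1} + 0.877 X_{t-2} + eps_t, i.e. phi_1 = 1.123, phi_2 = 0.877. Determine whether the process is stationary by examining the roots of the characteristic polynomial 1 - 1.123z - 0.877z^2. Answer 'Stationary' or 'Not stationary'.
\text{Not stationary}

The AR(p) characteristic polynomial is P(z) = 1 - 1.123z - 0.877z^2.
Stationarity requires all roots to lie outside the unit circle, i.e. |z| > 1 for every root.
Set 1 + (-1.123) z + (-0.877) z^2 = 0, i.e. a z^2 + b z + c = 0 with a = -0.877, b = -1.123, c = 1.
Discriminant D = b^2 - 4ac = (-1.123)^2 - 4*(-0.877)*1 = 1.261129 - (-3.508) = 4.769129.
D >= 0, so the roots are real: z = (-b +/- sqrt(D)) / (2a) = (1.123 +/- 2.183834) / (-1.754).
  z_1 = (1.123 + 2.183834) / (-1.754) = -1.8853,   |z_1| = 1.8853.
  z_2 = (1.123 - 2.183834) / (-1.754) = 0.6048,   |z_2| = 0.6048.
Moduli of all roots: 1.8853, 0.6048.
All moduli strictly greater than 1? No.
Verdict: Not stationary.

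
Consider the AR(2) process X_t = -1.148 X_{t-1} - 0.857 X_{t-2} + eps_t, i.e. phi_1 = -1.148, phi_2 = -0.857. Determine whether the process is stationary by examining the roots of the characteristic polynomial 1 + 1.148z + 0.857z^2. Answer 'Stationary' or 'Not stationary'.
\text{Stationary}

The AR(p) characteristic polynomial is P(z) = 1 + 1.148z + 0.857z^2.
Stationarity requires all roots to lie outside the unit circle, i.e. |z| > 1 for every root.
Set 1 + (1.148) z + (0.857) z^2 = 0, i.e. a z^2 + b z + c = 0 with a = 0.857, b = 1.148, c = 1.
Discriminant D = b^2 - 4ac = (1.148)^2 - 4*(0.857)*1 = 1.317904 - (3.428) = -2.110096.
D < 0, so the roots are the complex-conjugate pair z = (-b +/- i sqrt(-D)) / (2a) = -0.6698 +/- 0.8475i.
For a conjugate pair |z|^2 = z * conj(z) = (product of roots) = c/a = 1/(0.857) = 1.166861, so |z| = sqrt(1.166861) = 1.0802 for both roots.
Moduli of all roots: 1.0802, 1.0802.
All moduli strictly greater than 1? Yes.
Verdict: Stationary.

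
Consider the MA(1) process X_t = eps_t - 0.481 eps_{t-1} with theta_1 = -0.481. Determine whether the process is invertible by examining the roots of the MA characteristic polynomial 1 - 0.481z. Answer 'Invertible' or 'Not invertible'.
\text{Invertible}

The MA(q) characteristic polynomial is P(z) = 1 - 0.481z.
Invertibility requires all roots to lie outside the unit circle, i.e. |z| > 1 for every root.
This is linear in z: 1 + (-0.481) z = 0  =>  z = -1/(-0.481) = 2.079002,  |z| = 2.079002.
Moduli of all roots: 2.0790.
All moduli strictly greater than 1? Yes.
Verdict: Invertible.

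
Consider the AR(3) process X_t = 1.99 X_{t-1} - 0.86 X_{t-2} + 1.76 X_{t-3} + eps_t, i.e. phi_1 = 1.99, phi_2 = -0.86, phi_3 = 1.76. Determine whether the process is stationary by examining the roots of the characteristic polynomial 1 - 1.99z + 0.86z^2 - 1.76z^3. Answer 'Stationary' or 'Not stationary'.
\text{Not stationary}

The AR(p) characteristic polynomial is P(z) = 1 - 1.99z + 0.86z^2 - 1.76z^3.
Stationarity requires all roots to lie outside the unit circle, i.e. |z| > 1 for every root.
Degree 3: look for a simple real root z0 first, then factor out (1 - z/z0) and solve the remaining quadratic.
Testing z0 = 0.5: P(0.5) = 1 + (-1.99)(0.5) + (0.86)(0.5)^2 + (-1.76)(0.5)^3
  = 1 + (-0.995) + (0.215) + (-0.22) = 0.  So z_0 = 0.5 is a root, |z_0| = 0.5.
Divide out the factor (1 - 2 z) = (1 - z/z0) (since 1/z0 = 2):
  P(z) = (1 - 2 z)(1 + (0.01) z + (0.88) z^2)
  [check: z-coef 0.01 - (2) = -1.99; z^2-coef 0.88 - (2)(0.01) = 0.86; z^3-coef -(2)(0.88) = -1.76.]
Remaining roots from the quadratic factor 1 + (0.01) z + (0.88) z^2:
  Set 1 + (0.01) z + (0.88) z^2 = 0, i.e. a z^2 + b z + c = 0 with a = 0.88, b = 0.01, c = 1.
  Discriminant D = b^2 - 4ac = (0.01)^2 - 4*(0.88)*1 = 0.0001 - (3.52) = -3.5199.
  D < 0, so the roots are the complex-conjugate pair z = (-b +/- i sqrt(-D)) / (2a) = -0.0057 +/- 1.066i.
  For a conjugate pair |z|^2 = z * conj(z) = (product of roots) = c/a = 1/(0.88) = 1.136364, so |z| = sqrt(1.136364) = 1.066 for both roots.
Moduli of all roots: 0.5000, 1.0660, 1.0660.
All moduli strictly greater than 1? No.
Verdict: Not stationary.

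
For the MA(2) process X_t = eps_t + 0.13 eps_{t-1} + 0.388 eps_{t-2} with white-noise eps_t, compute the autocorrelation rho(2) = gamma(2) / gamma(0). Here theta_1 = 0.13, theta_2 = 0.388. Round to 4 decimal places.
\rho(2) = 0.3323

For an MA(q) process with theta_0 = 1, the autocovariance is
  gamma(k) = sigma^2 * sum_{i=0..q-k} theta_i * theta_{i+k},
and rho(k) = gamma(k) / gamma(0). Sigma^2 cancels.
  numerator   = (1)*(0.388) = 0.388.
  denominator = (1)^2 + (0.13)^2 + (0.388)^2 = 1.167444.
  rho(2) = 0.388 / 1.167444 = 0.3323.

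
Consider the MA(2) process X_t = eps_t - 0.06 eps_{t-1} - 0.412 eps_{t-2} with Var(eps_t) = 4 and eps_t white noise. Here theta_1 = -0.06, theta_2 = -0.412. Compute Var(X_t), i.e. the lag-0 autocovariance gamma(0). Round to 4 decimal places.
\gamma(0) = 4.6934

For an MA(q) process X_t = eps_t + sum_i theta_i eps_{t-i} with
Var(eps_t) = sigma^2, the variance is
  gamma(0) = sigma^2 * (1 + sum_i theta_i^2).
  sum_i theta_i^2 = (-0.06)^2 + (-0.412)^2 = 0.0036 + 0.169744 = 0.173344.
  gamma(0) = 4 * (1 + 0.173344) = 4 * 1.173344 = 4.693376, which rounds to 4.6934.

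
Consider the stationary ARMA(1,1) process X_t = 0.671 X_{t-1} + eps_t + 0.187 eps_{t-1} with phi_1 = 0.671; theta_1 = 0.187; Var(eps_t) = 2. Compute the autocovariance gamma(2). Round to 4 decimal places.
\gamma(2) = 2.3572

Multiply the model equation by X_{t-k} and take expectations. With theta_0 = psi_0 = 1 and psi_j the MA(infinity) weights, this gives
  gamma(k) - sum_i phi_i gamma(k-i) = c_k,
  c_k = sigma^2 * sum_{j=k..q} theta_j psi_{j-k}   (c_k = 0 for k > q),
using gamma(-m) = gamma(m).
psi-weights needed (psi_j = theta_j + sum_i phi_i psi_{j-i}):
  psi_1 = theta_1 + phi_1 = 0.187 + (0.671) = 0.858
Right-hand sides:
  c_0 = sigma^2 (1 + theta_1 psi_1) = 2 * (1 + (0.187)(0.858)) = 2 * 1.160446 = 2.320892
  c_1 = sigma^2 theta_1 = 2 * (0.187) = 0.374
  c_2 = 0
Equations for k = 0 and k = 1 (AR order 1):
  gamma(0) = phi_1 gamma(1) + c_0
  gamma(1) = phi_1 gamma(0) + c_1
Substituting the second into the first: gamma(0) (1 - phi_1^2) = c_0 + phi_1 c_1, so
  gamma(0) = (c_0 + phi_1 c_1) / (1 - phi_1^2) = (2.320892 + (0.671)(0.374)) / (1 - (0.671)^2) = 2.571846 / 0.549759 = 4.678134.
  gamma(1) = phi_1 gamma(0) + c_1 = (0.671)(4.678134) + (0.374) = 3.513028.
For k = 2 (> q): gamma(2) = phi_1 gamma(1) = (0.671)(3.513028) = 2.357242.
Therefore gamma(2) = 2.3572 (to 4 decimal places).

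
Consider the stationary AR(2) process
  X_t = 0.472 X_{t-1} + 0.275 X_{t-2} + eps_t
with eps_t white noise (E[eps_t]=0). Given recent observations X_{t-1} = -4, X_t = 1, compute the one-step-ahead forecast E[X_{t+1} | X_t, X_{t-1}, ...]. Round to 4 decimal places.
E[X_{t+1} \mid \mathcal F_t] = -0.6280

For an AR(p) model X_t = c + sum_i phi_i X_{t-i} + eps_t, the
one-step-ahead conditional mean is
  E[X_{t+1} | X_t, ...] = c + sum_i phi_i X_{t+1-i}.
Substitute known values:
  E[X_{t+1} | ...] = (0.472) * (1) + (0.275) * (-4)
                   = -0.6280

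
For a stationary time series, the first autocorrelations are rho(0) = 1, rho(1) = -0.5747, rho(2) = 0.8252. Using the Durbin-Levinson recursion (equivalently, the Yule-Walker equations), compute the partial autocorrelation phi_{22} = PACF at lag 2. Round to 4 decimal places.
\phi_{22} = 0.7390

The PACF at lag k is phi_{kk}, the last component of the solution
to the Yule-Walker system G_k phi = r_k where
  (G_k)_{ij} = rho(|i - j|), (r_k)_i = rho(i), i,j = 1..k.
Equivalently, Durbin-Levinson gives phi_{kk} iteratively:
  phi_{11} = rho(1)
  phi_{kk} = [rho(k) - sum_{j=1..k-1} phi_{k-1,j} rho(k-j)]
            / [1 - sum_{j=1..k-1} phi_{k-1,j} rho(j)],
  phi_{k,j} = phi_{k-1,j} - phi_{kk} phi_{k-1,k-j},  j = 1..k-1.
Step k = 1:
  phi_11 = rho(1) = -0.5747.
Step k = 2:
  phi_22 = [rho(2) - phi_11 rho(1)] / [1 - phi_11 rho(1)] = [0.8252 - (-0.5747)(-0.5747)] / [1 - (-0.5747)(-0.5747)]
         = 0.49491991 / 0.66971991 = 0.739.
Therefore phi_{22} = 0.7390.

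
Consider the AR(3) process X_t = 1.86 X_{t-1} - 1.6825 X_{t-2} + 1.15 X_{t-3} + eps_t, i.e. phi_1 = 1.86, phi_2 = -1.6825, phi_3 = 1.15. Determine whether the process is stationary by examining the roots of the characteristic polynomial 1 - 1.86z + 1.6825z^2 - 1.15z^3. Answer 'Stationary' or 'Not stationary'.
\text{Not stationary}

The AR(p) characteristic polynomial is P(z) = 1 - 1.86z + 1.6825z^2 - 1.15z^3.
Stationarity requires all roots to lie outside the unit circle, i.e. |z| > 1 for every root.
Degree 3: look for a simple real root z0 first, then factor out (1 - z/z0) and solve the remaining quadratic.
Testing z0 = 0.8: P(0.8) = 1 + (-1.86)(0.8) + (1.6825)(0.8)^2 + (-1.15)(0.8)^3
  = 1 + (-1.488) + (1.0768) + (-0.5888) = 0.  So z_0 = 0.8 is a root, |z_0| = 0.8.
Divide out the factor (1 - 1.25 z) = (1 - z/z0) (since 1/z0 = 1.25):
  P(z) = (1 - 1.25 z)(1 + (-0.61) z + (0.92) z^2)
  [check: z-coef -0.61 - (1.25) = -1.86; z^2-coef 0.92 - (1.25)(-0.61) = 1.6825; z^3-coef -(1.25)(0.92) = -1.15.]
Remaining roots from the quadratic factor 1 + (-0.61) z + (0.92) z^2:
  Set 1 + (-0.61) z + (0.92) z^2 = 0, i.e. a z^2 + b z + c = 0 with a = 0.92, b = -0.61, c = 1.
  Discriminant D = b^2 - 4ac = (-0.61)^2 - 4*(0.92)*1 = 0.3721 - (3.68) = -3.3079.
  D < 0, so the roots are the complex-conjugate pair z = (-b +/- i sqrt(-D)) / (2a) = 0.3315 +/- 0.9885i.
  For a conjugate pair |z|^2 = z * conj(z) = (product of roots) = c/a = 1/(0.92) = 1.086957, so |z| = sqrt(1.086957) = 1.0426 for both roots.
Moduli of all roots: 0.8000, 1.0426, 1.0426.
All moduli strictly greater than 1? No.
Verdict: Not stationary.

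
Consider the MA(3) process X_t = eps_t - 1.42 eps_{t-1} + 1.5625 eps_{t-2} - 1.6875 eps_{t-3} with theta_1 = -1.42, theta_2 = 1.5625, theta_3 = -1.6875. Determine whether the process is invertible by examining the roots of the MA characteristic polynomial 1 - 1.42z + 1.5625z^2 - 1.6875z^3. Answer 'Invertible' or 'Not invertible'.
\text{Not invertible}

The MA(q) characteristic polynomial is P(z) = 1 - 1.42z + 1.5625z^2 - 1.6875z^3.
Invertibility requires all roots to lie outside the unit circle, i.e. |z| > 1 for every root.
Degree 3: look for a simple real root z0 first, then factor out (1 - z/z0) and solve the remaining quadratic.
Testing z0 = 0.8: P(0.8) = 1 + (-1.42)(0.8) + (1.5625)(0.8)^2 + (-1.6875)(0.8)^3
  = 1 + (-1.136) + (1) + (-0.864) = 0.  So z_0 = 0.8 is a root, |z_0| = 0.8.
Divide out the factor (1 - 1.25 z) = (1 - z/z0) (since 1/z0 = 1.25):
  P(z) = (1 - 1.25 z)(1 + (-0.17) z + (1.35) z^2)
  [check: z-coef -0.17 - (1.25) = -1.42; z^2-coef 1.35 - (1.25)(-0.17) = 1.5625; z^3-coef -(1.25)(1.35) = -1.6875.]
Remaining roots from the quadratic factor 1 + (-0.17) z + (1.35) z^2:
  Set 1 + (-0.17) z + (1.35) z^2 = 0, i.e. a z^2 + b z + c = 0 with a = 1.35, b = -0.17, c = 1.
  Discriminant D = b^2 - 4ac = (-0.17)^2 - 4*(1.35)*1 = 0.0289 - (5.4) = -5.3711.
  D < 0, so the roots are the complex-conjugate pair z = (-b +/- i sqrt(-D)) / (2a) = 0.063 +/- 0.8584i.
  For a conjugate pair |z|^2 = z * conj(z) = (product of roots) = c/a = 1/(1.35) = 0.740741, so |z| = sqrt(0.740741) = 0.8607 for both roots.
Moduli of all roots: 0.8000, 0.8607, 0.8607.
All moduli strictly greater than 1? No.
Verdict: Not invertible.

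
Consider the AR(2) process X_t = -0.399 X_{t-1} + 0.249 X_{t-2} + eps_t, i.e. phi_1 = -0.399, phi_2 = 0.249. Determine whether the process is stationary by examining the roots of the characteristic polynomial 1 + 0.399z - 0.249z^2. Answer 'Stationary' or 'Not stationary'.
\text{Stationary}

The AR(p) characteristic polynomial is P(z) = 1 + 0.399z - 0.249z^2.
Stationarity requires all roots to lie outside the unit circle, i.e. |z| > 1 for every root.
Set 1 + (0.399) z + (-0.249) z^2 = 0, i.e. a z^2 + b z + c = 0 with a = -0.249, b = 0.399, c = 1.
Discriminant D = b^2 - 4ac = (0.399)^2 - 4*(-0.249)*1 = 0.159201 - (-0.996) = 1.155201.
D >= 0, so the roots are real: z = (-b +/- sqrt(D)) / (2a) = (-0.399 +/- 1.074803) / (-0.498).
  z_1 = (-0.399 + 1.074803) / (-0.498) = -1.357,   |z_1| = 1.357.
  z_2 = (-0.399 - 1.074803) / (-0.498) = 2.9594,   |z_2| = 2.9594.
Moduli of all roots: 1.3570, 2.9594.
All moduli strictly greater than 1? Yes.
Verdict: Stationary.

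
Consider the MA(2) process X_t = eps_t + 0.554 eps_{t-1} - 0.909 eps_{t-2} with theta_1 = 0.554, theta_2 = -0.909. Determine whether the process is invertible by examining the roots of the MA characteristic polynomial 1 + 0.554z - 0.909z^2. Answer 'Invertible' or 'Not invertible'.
\text{Not invertible}

The MA(q) characteristic polynomial is P(z) = 1 + 0.554z - 0.909z^2.
Invertibility requires all roots to lie outside the unit circle, i.e. |z| > 1 for every root.
Set 1 + (0.554) z + (-0.909) z^2 = 0, i.e. a z^2 + b z + c = 0 with a = -0.909, b = 0.554, c = 1.
Discriminant D = b^2 - 4ac = (0.554)^2 - 4*(-0.909)*1 = 0.306916 - (-3.636) = 3.942916.
D >= 0, so the roots are real: z = (-b +/- sqrt(D)) / (2a) = (-0.554 +/- 1.985678) / (-1.818).
  z_1 = (-0.554 + 1.985678) / (-1.818) = -0.7875,   |z_1| = 0.7875.
  z_2 = (-0.554 - 1.985678) / (-1.818) = 1.397,   |z_2| = 1.397.
Moduli of all roots: 0.7875, 1.3970.
All moduli strictly greater than 1? No.
Verdict: Not invertible.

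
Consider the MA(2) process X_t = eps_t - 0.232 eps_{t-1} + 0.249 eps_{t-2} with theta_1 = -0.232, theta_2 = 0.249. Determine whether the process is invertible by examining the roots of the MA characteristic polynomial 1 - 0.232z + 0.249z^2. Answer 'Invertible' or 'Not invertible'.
\text{Invertible}

The MA(q) characteristic polynomial is P(z) = 1 - 0.232z + 0.249z^2.
Invertibility requires all roots to lie outside the unit circle, i.e. |z| > 1 for every root.
Set 1 + (-0.232) z + (0.249) z^2 = 0, i.e. a z^2 + b z + c = 0 with a = 0.249, b = -0.232, c = 1.
Discriminant D = b^2 - 4ac = (-0.232)^2 - 4*(0.249)*1 = 0.053824 - (0.996) = -0.942176.
D < 0, so the roots are the complex-conjugate pair z = (-b +/- i sqrt(-D)) / (2a) = 0.4659 +/- 1.9491i.
For a conjugate pair |z|^2 = z * conj(z) = (product of roots) = c/a = 1/(0.249) = 4.016064, so |z| = sqrt(4.016064) = 2.004 for both roots.
Moduli of all roots: 2.0040, 2.0040.
All moduli strictly greater than 1? Yes.
Verdict: Invertible.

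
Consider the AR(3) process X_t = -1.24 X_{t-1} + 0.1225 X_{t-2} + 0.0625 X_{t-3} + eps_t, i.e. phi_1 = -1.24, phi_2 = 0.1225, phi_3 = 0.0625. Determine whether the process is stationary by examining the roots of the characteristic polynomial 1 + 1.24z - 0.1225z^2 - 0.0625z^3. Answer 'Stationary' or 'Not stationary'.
\text{Not stationary}

The AR(p) characteristic polynomial is P(z) = 1 + 1.24z - 0.1225z^2 - 0.0625z^3.
Stationarity requires all roots to lie outside the unit circle, i.e. |z| > 1 for every root.
Degree 3: look for a simple real root z0 first, then factor out (1 - z/z0) and solve the remaining quadratic.
Testing z0 = 4: P(4) = 1 + (1.24)(4) + (-0.1225)(4)^2 + (-0.0625)(4)^3
  = 1 + (4.96) + (-1.96) + (-4) = 0.  So z_0 = 4 is a root, |z_0| = 4.
Divide out the factor (1 - 0.25 z) = (1 - z/z0) (since 1/z0 = 0.25):
  P(z) = (1 - 0.25 z)(1 + (1.49) z + (0.25) z^2)
  [check: z-coef 1.49 - (0.25) = 1.24; z^2-coef 0.25 - (0.25)(1.49) = -0.1225; z^3-coef -(0.25)(0.25) = -0.0625.]
Remaining roots from the quadratic factor 1 + (1.49) z + (0.25) z^2:
  Set 1 + (1.49) z + (0.25) z^2 = 0, i.e. a z^2 + b z + c = 0 with a = 0.25, b = 1.49, c = 1.
  Discriminant D = b^2 - 4ac = (1.49)^2 - 4*(0.25)*1 = 2.2201 - (1) = 1.2201.
  D >= 0, so the roots are real: z = (-b +/- sqrt(D)) / (2a) = (-1.49 +/- 1.104581) / (0.5).
    z_1 = (-1.49 + 1.104581) / (0.5) = -0.7708,   |z_1| = 0.7708.
    z_2 = (-1.49 - 1.104581) / (0.5) = -5.1892,   |z_2| = 5.1892.
Moduli of all roots: 4.0000, 0.7708, 5.1892.
All moduli strictly greater than 1? No.
Verdict: Not stationary.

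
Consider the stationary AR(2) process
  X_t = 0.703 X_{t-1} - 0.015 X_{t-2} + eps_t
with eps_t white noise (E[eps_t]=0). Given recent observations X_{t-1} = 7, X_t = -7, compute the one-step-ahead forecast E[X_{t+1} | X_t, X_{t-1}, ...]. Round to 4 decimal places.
E[X_{t+1} \mid \mathcal F_t] = -5.0260

For an AR(p) model X_t = c + sum_i phi_i X_{t-i} + eps_t, the
one-step-ahead conditional mean is
  E[X_{t+1} | X_t, ...] = c + sum_i phi_i X_{t+1-i}.
Substitute known values:
  E[X_{t+1} | ...] = (0.703) * (-7) + (-0.015) * (7)
                   = -5.0260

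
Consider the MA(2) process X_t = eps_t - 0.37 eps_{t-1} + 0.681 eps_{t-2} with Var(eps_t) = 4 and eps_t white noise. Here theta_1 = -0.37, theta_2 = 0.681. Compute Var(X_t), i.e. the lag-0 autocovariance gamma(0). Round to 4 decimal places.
\gamma(0) = 6.4026

For an MA(q) process X_t = eps_t + sum_i theta_i eps_{t-i} with
Var(eps_t) = sigma^2, the variance is
  gamma(0) = sigma^2 * (1 + sum_i theta_i^2).
  sum_i theta_i^2 = (-0.37)^2 + (0.681)^2 = 0.1369 + 0.463761 = 0.600661.
  gamma(0) = 4 * (1 + 0.600661) = 4 * 1.600661 = 6.402644, which rounds to 6.4026.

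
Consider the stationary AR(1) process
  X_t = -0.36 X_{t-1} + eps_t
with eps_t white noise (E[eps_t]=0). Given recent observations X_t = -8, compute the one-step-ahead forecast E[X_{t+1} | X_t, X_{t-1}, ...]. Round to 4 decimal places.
E[X_{t+1} \mid \mathcal F_t] = 2.8800

For an AR(p) model X_t = c + sum_i phi_i X_{t-i} + eps_t, the
one-step-ahead conditional mean is
  E[X_{t+1} | X_t, ...] = c + sum_i phi_i X_{t+1-i}.
Substitute known values:
  E[X_{t+1} | ...] = (-0.36) * (-8)
                   = 2.8800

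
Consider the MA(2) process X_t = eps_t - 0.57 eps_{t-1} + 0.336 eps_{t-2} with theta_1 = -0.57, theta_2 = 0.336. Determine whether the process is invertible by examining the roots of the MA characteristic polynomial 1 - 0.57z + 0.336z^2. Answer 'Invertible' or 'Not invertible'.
\text{Invertible}

The MA(q) characteristic polynomial is P(z) = 1 - 0.57z + 0.336z^2.
Invertibility requires all roots to lie outside the unit circle, i.e. |z| > 1 for every root.
Set 1 + (-0.57) z + (0.336) z^2 = 0, i.e. a z^2 + b z + c = 0 with a = 0.336, b = -0.57, c = 1.
Discriminant D = b^2 - 4ac = (-0.57)^2 - 4*(0.336)*1 = 0.3249 - (1.344) = -1.0191.
D < 0, so the roots are the complex-conjugate pair z = (-b +/- i sqrt(-D)) / (2a) = 0.8482 +/- 1.5022i.
For a conjugate pair |z|^2 = z * conj(z) = (product of roots) = c/a = 1/(0.336) = 2.97619, so |z| = sqrt(2.97619) = 1.7252 for both roots.
Moduli of all roots: 1.7252, 1.7252.
All moduli strictly greater than 1? Yes.
Verdict: Invertible.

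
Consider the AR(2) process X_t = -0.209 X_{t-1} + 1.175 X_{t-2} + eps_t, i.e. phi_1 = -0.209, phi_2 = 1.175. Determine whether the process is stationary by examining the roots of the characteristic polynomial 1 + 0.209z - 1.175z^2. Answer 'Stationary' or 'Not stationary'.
\text{Not stationary}

The AR(p) characteristic polynomial is P(z) = 1 + 0.209z - 1.175z^2.
Stationarity requires all roots to lie outside the unit circle, i.e. |z| > 1 for every root.
Set 1 + (0.209) z + (-1.175) z^2 = 0, i.e. a z^2 + b z + c = 0 with a = -1.175, b = 0.209, c = 1.
Discriminant D = b^2 - 4ac = (0.209)^2 - 4*(-1.175)*1 = 0.043681 - (-4.7) = 4.743681.
D >= 0, so the roots are real: z = (-b +/- sqrt(D)) / (2a) = (-0.209 +/- 2.177999) / (-2.35).
  z_1 = (-0.209 + 2.177999) / (-2.35) = -0.8379,   |z_1| = 0.8379.
  z_2 = (-0.209 - 2.177999) / (-2.35) = 1.0157,   |z_2| = 1.0157.
Moduli of all roots: 0.8379, 1.0157.
All moduli strictly greater than 1? No.
Verdict: Not stationary.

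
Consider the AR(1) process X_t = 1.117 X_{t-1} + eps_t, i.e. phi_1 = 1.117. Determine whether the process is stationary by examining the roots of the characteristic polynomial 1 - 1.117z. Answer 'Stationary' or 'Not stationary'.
\text{Not stationary}

The AR(p) characteristic polynomial is P(z) = 1 - 1.117z.
Stationarity requires all roots to lie outside the unit circle, i.e. |z| > 1 for every root.
This is linear in z: 1 + (-1.117) z = 0  =>  z = -1/(-1.117) = 0.895255,  |z| = 0.895255.
Moduli of all roots: 0.8953.
All moduli strictly greater than 1? No.
Verdict: Not stationary.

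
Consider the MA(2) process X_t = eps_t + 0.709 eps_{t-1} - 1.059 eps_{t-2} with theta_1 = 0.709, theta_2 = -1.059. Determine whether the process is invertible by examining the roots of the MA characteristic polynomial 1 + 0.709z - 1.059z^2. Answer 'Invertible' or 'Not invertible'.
\text{Not invertible}

The MA(q) characteristic polynomial is P(z) = 1 + 0.709z - 1.059z^2.
Invertibility requires all roots to lie outside the unit circle, i.e. |z| > 1 for every root.
Set 1 + (0.709) z + (-1.059) z^2 = 0, i.e. a z^2 + b z + c = 0 with a = -1.059, b = 0.709, c = 1.
Discriminant D = b^2 - 4ac = (0.709)^2 - 4*(-1.059)*1 = 0.502681 - (-4.236) = 4.738681.
D >= 0, so the roots are real: z = (-b +/- sqrt(D)) / (2a) = (-0.709 +/- 2.176851) / (-2.118).
  z_1 = (-0.709 + 2.176851) / (-2.118) = -0.693,   |z_1| = 0.693.
  z_2 = (-0.709 - 2.176851) / (-2.118) = 1.3625,   |z_2| = 1.3625.
Moduli of all roots: 0.6930, 1.3625.
All moduli strictly greater than 1? No.
Verdict: Not invertible.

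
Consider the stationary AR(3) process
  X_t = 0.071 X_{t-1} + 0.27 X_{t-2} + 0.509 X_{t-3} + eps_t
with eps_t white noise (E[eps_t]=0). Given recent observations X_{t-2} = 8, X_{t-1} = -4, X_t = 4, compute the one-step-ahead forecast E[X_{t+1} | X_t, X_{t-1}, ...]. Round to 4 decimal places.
E[X_{t+1} \mid \mathcal F_t] = 3.2760

For an AR(p) model X_t = c + sum_i phi_i X_{t-i} + eps_t, the
one-step-ahead conditional mean is
  E[X_{t+1} | X_t, ...] = c + sum_i phi_i X_{t+1-i}.
Substitute known values:
  E[X_{t+1} | ...] = (0.071) * (4) + (0.27) * (-4) + (0.509) * (8)
                   = 3.2760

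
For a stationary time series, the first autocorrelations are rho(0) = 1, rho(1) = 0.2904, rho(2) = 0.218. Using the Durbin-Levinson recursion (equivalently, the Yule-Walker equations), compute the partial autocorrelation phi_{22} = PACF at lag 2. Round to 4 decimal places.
\phi_{22} = 0.1460

The PACF at lag k is phi_{kk}, the last component of the solution
to the Yule-Walker system G_k phi = r_k where
  (G_k)_{ij} = rho(|i - j|), (r_k)_i = rho(i), i,j = 1..k.
Equivalently, Durbin-Levinson gives phi_{kk} iteratively:
  phi_{11} = rho(1)
  phi_{kk} = [rho(k) - sum_{j=1..k-1} phi_{k-1,j} rho(k-j)]
            / [1 - sum_{j=1..k-1} phi_{k-1,j} rho(j)],
  phi_{k,j} = phi_{k-1,j} - phi_{kk} phi_{k-1,k-j},  j = 1..k-1.
Step k = 1:
  phi_11 = rho(1) = 0.2904.
Step k = 2:
  phi_22 = [rho(2) - phi_11 rho(1)] / [1 - phi_11 rho(1)] = [0.218 - (0.2904)(0.2904)] / [1 - (0.2904)(0.2904)]
         = 0.13366784 / 0.91566784 = 0.146.
Therefore phi_{22} = 0.1460.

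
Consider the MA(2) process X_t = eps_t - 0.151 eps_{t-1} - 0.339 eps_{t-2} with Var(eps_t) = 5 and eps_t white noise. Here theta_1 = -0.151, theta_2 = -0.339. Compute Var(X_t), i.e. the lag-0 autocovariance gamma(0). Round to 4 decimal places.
\gamma(0) = 5.6886

For an MA(q) process X_t = eps_t + sum_i theta_i eps_{t-i} with
Var(eps_t) = sigma^2, the variance is
  gamma(0) = sigma^2 * (1 + sum_i theta_i^2).
  sum_i theta_i^2 = (-0.151)^2 + (-0.339)^2 = 0.022801 + 0.114921 = 0.137722.
  gamma(0) = 5 * (1 + 0.137722) = 5 * 1.137722 = 5.68861, which rounds to 5.6886.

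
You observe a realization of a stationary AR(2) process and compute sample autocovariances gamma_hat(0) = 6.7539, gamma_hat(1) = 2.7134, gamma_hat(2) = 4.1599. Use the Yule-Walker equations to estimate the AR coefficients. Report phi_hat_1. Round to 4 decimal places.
\hat\phi_{1} = 0.1840

The Yule-Walker equations for an AR(p) process read, in matrix form,
  Gamma_p phi = r_p,   with   (Gamma_p)_{ij} = gamma(|i - j|),
                       (r_p)_i = gamma(i),   i,j = 1..p.
Substitute the sample gammas (Toeplitz matrix and right-hand side of size 2):
  Gamma_p = [[6.7539, 2.7134], [2.7134, 6.7539]]
  r_p     = [2.7134, 4.1599]
Written out:
  6.7539 phi_1 + 2.7134 phi_2 = 2.7134
  2.7134 phi_1 + 6.7539 phi_2 = 4.1599
Solve by Cramer's rule:
  det = gamma(0)^2 - gamma(1)^2 = (6.7539)^2 - (2.7134)^2 = 45.61516521 - 7.36253956 = 38.25262565
  phi_hat_1 = [gamma(1) gamma(0) - gamma(1) gamma(2)] / det = [(2.7134)(6.7539) - (2.7134)(4.1599)] / 38.25262565 = 7.0385596 / 38.25262565 = 0.184
  phi_hat_2 = [gamma(0) gamma(2) - gamma(1)^2] / det = [(6.7539)(4.1599) - (2.7134)^2] / 38.25262565 = 20.73300905 / 38.25262565 = 0.542
So phi_hat = [0.1840, 0.5420].
Therefore phi_hat_1 = 0.1840.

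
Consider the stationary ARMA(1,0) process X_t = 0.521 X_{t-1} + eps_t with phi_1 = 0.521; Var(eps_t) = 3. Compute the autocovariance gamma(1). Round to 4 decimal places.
\gamma(1) = 2.1453

Multiply the model equation by X_{t-k} and take expectations. With theta_0 = psi_0 = 1 and psi_j the MA(infinity) weights, this gives
  gamma(k) - sum_i phi_i gamma(k-i) = c_k,
  c_k = sigma^2 * sum_{j=k..q} theta_j psi_{j-k}   (c_k = 0 for k > q),
using gamma(-m) = gamma(m).
Pure AR (q = 0): c_0 = sigma^2 = 3, c_k = 0 for k >= 1.
Equations for k = 0 and k = 1 (AR order 1):
  gamma(0) = phi_1 gamma(1) + c_0
  gamma(1) = phi_1 gamma(0) + c_1
Substituting the second into the first: gamma(0) (1 - phi_1^2) = c_0 + phi_1 c_1, so
  gamma(0) = c_0 / (1 - phi_1^2) = 3 / (1 - (0.521)^2) = 3 / 0.728559 = 4.117717.
  gamma(1) = phi_1 gamma(0) = (0.521)(4.117717) = 2.145331.
Therefore gamma(1) = 2.1453 (to 4 decimal places).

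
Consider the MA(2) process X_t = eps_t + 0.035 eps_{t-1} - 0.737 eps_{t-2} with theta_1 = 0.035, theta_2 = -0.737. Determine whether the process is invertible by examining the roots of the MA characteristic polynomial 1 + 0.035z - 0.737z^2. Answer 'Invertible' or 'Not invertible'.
\text{Invertible}

The MA(q) characteristic polynomial is P(z) = 1 + 0.035z - 0.737z^2.
Invertibility requires all roots to lie outside the unit circle, i.e. |z| > 1 for every root.
Set 1 + (0.035) z + (-0.737) z^2 = 0, i.e. a z^2 + b z + c = 0 with a = -0.737, b = 0.035, c = 1.
Discriminant D = b^2 - 4ac = (0.035)^2 - 4*(-0.737)*1 = 0.001225 - (-2.948) = 2.949225.
D >= 0, so the roots are real: z = (-b +/- sqrt(D)) / (2a) = (-0.035 +/- 1.717331) / (-1.474).
  z_1 = (-0.035 + 1.717331) / (-1.474) = -1.1413,   |z_1| = 1.1413.
  z_2 = (-0.035 - 1.717331) / (-1.474) = 1.1888,   |z_2| = 1.1888.
Moduli of all roots: 1.1413, 1.1888.
All moduli strictly greater than 1? Yes.
Verdict: Invertible.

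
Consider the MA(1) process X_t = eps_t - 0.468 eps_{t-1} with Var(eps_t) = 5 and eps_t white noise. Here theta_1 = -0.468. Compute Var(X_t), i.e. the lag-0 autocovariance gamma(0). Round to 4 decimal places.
\gamma(0) = 6.0951

For an MA(q) process X_t = eps_t + sum_i theta_i eps_{t-i} with
Var(eps_t) = sigma^2, the variance is
  gamma(0) = sigma^2 * (1 + sum_i theta_i^2).
  sum_i theta_i^2 = (-0.468)^2 = 0.219024.
  gamma(0) = 5 * (1 + 0.219024) = 5 * 1.219024 = 6.09512, which rounds to 6.0951.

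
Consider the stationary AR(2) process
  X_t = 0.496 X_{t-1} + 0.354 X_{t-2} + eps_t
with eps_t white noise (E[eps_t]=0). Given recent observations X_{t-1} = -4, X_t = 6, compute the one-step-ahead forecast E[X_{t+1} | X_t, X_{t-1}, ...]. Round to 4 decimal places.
E[X_{t+1} \mid \mathcal F_t] = 1.5600

For an AR(p) model X_t = c + sum_i phi_i X_{t-i} + eps_t, the
one-step-ahead conditional mean is
  E[X_{t+1} | X_t, ...] = c + sum_i phi_i X_{t+1-i}.
Substitute known values:
  E[X_{t+1} | ...] = (0.496) * (6) + (0.354) * (-4)
                   = 1.5600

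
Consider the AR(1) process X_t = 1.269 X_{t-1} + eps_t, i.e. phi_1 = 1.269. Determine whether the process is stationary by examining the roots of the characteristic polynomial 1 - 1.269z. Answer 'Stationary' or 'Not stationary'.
\text{Not stationary}

The AR(p) characteristic polynomial is P(z) = 1 - 1.269z.
Stationarity requires all roots to lie outside the unit circle, i.e. |z| > 1 for every root.
This is linear in z: 1 + (-1.269) z = 0  =>  z = -1/(-1.269) = 0.788022,  |z| = 0.788022.
Moduli of all roots: 0.7880.
All moduli strictly greater than 1? No.
Verdict: Not stationary.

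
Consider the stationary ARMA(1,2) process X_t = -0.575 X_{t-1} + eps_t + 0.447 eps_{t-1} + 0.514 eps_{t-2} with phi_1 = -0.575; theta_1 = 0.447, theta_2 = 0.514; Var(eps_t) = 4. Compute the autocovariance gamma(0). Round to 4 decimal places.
\gamma(0) = 6.1288

Multiply the model equation by X_{t-k} and take expectations. With theta_0 = psi_0 = 1 and psi_j the MA(infinity) weights, this gives
  gamma(k) - sum_i phi_i gamma(k-i) = c_k,
  c_k = sigma^2 * sum_{j=k..q} theta_j psi_{j-k}   (c_k = 0 for k > q),
using gamma(-m) = gamma(m).
psi-weights needed (psi_j = theta_j + sum_i phi_i psi_{j-i}):
  psi_1 = theta_1 + phi_1 = 0.447 + (-0.575) = -0.128
  psi_2 = theta_2 + phi_1 psi_1 = 0.514 + (-0.575)(-0.128) = 0.5876
Right-hand sides:
  c_0 = sigma^2 (1 + theta_1 psi_1 + theta_2 psi_2) = 4 * (1 + (0.447)(-0.128) + (0.514)(0.5876)) = 4 * 1.24481 = 4.979242
  c_1 = sigma^2 (theta_1 + theta_2 psi_1) = 4 * (0.447 + (0.514)(-0.128)) = 1.524832
  c_2 = sigma^2 theta_2 = 4 * (0.514) = 2.056
Equations for k = 0 and k = 1 (AR order 1):
  gamma(0) = phi_1 gamma(1) + c_0
  gamma(1) = phi_1 gamma(0) + c_1
Substituting the second into the first: gamma(0) (1 - phi_1^2) = c_0 + phi_1 c_1, so
  gamma(0) = (c_0 + phi_1 c_1) / (1 - phi_1^2) = (4.979242 + (-0.575)(1.524832)) / (1 - (-0.575)^2) = 4.102463 / 0.669375 = 6.128797.
Therefore gamma(0) = 6.1288 (to 4 decimal places).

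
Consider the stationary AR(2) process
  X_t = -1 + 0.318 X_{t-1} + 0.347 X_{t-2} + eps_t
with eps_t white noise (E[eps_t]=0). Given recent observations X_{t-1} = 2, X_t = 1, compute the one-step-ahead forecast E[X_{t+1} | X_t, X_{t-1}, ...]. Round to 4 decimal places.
E[X_{t+1} \mid \mathcal F_t] = 0.0120

For an AR(p) model X_t = c + sum_i phi_i X_{t-i} + eps_t, the
one-step-ahead conditional mean is
  E[X_{t+1} | X_t, ...] = c + sum_i phi_i X_{t+1-i}.
Substitute known values:
  E[X_{t+1} | ...] = -1 + (0.318) * (1) + (0.347) * (2)
                   = 0.0120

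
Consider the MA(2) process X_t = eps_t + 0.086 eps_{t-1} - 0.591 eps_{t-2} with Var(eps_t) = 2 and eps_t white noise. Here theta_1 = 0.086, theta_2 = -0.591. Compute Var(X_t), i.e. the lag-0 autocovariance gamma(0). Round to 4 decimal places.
\gamma(0) = 2.7134

For an MA(q) process X_t = eps_t + sum_i theta_i eps_{t-i} with
Var(eps_t) = sigma^2, the variance is
  gamma(0) = sigma^2 * (1 + sum_i theta_i^2).
  sum_i theta_i^2 = (0.086)^2 + (-0.591)^2 = 0.007396 + 0.349281 = 0.356677.
  gamma(0) = 2 * (1 + 0.356677) = 2 * 1.356677 = 2.713354, which rounds to 2.7134.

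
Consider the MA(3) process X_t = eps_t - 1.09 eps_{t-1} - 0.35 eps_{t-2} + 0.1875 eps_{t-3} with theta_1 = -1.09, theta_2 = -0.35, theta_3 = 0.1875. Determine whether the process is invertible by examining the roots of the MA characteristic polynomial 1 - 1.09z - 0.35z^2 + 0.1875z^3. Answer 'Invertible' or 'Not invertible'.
\text{Not invertible}

The MA(q) characteristic polynomial is P(z) = 1 - 1.09z - 0.35z^2 + 0.1875z^3.
Invertibility requires all roots to lie outside the unit circle, i.e. |z| > 1 for every root.
Degree 3: look for a simple real root z0 first, then factor out (1 - z/z0) and solve the remaining quadratic.
Testing z0 = 0.8: P(0.8) = 1 + (-1.09)(0.8) + (-0.35)(0.8)^2 + (0.1875)(0.8)^3
  = 1 + (-0.872) + (-0.224) + (0.096) = 0.  So z_0 = 0.8 is a root, |z_0| = 0.8.
Divide out the factor (1 - 1.25 z) = (1 - z/z0) (since 1/z0 = 1.25):
  P(z) = (1 - 1.25 z)(1 + (0.16) z + (-0.15) z^2)
  [check: z-coef 0.16 - (1.25) = -1.09; z^2-coef -0.15 - (1.25)(0.16) = -0.35; z^3-coef -(1.25)(-0.15) = 0.1875.]
Remaining roots from the quadratic factor 1 + (0.16) z + (-0.15) z^2:
  Set 1 + (0.16) z + (-0.15) z^2 = 0, i.e. a z^2 + b z + c = 0 with a = -0.15, b = 0.16, c = 1.
  Discriminant D = b^2 - 4ac = (0.16)^2 - 4*(-0.15)*1 = 0.0256 - (-0.6) = 0.6256.
  D >= 0, so the roots are real: z = (-b +/- sqrt(D)) / (2a) = (-0.16 +/- 0.790949) / (-0.3).
    z_1 = (-0.16 + 0.790949) / (-0.3) = -2.1032,   |z_1| = 2.1032.
    z_2 = (-0.16 - 0.790949) / (-0.3) = 3.1698,   |z_2| = 3.1698.
Moduli of all roots: 0.8000, 2.1032, 3.1698.
All moduli strictly greater than 1? No.
Verdict: Not invertible.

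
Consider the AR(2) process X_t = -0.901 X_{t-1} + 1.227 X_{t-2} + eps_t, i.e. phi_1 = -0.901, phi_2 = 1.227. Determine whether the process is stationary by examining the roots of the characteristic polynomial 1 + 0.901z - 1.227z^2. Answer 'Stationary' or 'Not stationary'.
\text{Not stationary}

The AR(p) characteristic polynomial is P(z) = 1 + 0.901z - 1.227z^2.
Stationarity requires all roots to lie outside the unit circle, i.e. |z| > 1 for every root.
Set 1 + (0.901) z + (-1.227) z^2 = 0, i.e. a z^2 + b z + c = 0 with a = -1.227, b = 0.901, c = 1.
Discriminant D = b^2 - 4ac = (0.901)^2 - 4*(-1.227)*1 = 0.811801 - (-4.908) = 5.719801.
D >= 0, so the roots are real: z = (-b +/- sqrt(D)) / (2a) = (-0.901 +/- 2.391611) / (-2.454).
  z_1 = (-0.901 + 2.391611) / (-2.454) = -0.6074,   |z_1| = 0.6074.
  z_2 = (-0.901 - 2.391611) / (-2.454) = 1.3417,   |z_2| = 1.3417.
Moduli of all roots: 0.6074, 1.3417.
All moduli strictly greater than 1? No.
Verdict: Not stationary.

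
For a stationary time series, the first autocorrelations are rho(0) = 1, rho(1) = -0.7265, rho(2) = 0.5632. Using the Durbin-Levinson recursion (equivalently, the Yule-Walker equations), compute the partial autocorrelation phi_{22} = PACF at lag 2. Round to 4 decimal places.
\phi_{22} = 0.0750

The PACF at lag k is phi_{kk}, the last component of the solution
to the Yule-Walker system G_k phi = r_k where
  (G_k)_{ij} = rho(|i - j|), (r_k)_i = rho(i), i,j = 1..k.
Equivalently, Durbin-Levinson gives phi_{kk} iteratively:
  phi_{11} = rho(1)
  phi_{kk} = [rho(k) - sum_{j=1..k-1} phi_{k-1,j} rho(k-j)]
            / [1 - sum_{j=1..k-1} phi_{k-1,j} rho(j)],
  phi_{k,j} = phi_{k-1,j} - phi_{kk} phi_{k-1,k-j},  j = 1..k-1.
Step k = 1:
  phi_11 = rho(1) = -0.7265.
Step k = 2:
  phi_22 = [rho(2) - phi_11 rho(1)] / [1 - phi_11 rho(1)] = [0.5632 - (-0.7265)(-0.7265)] / [1 - (-0.7265)(-0.7265)]
         = 0.03539775 / 0.47219775 = 0.075.
Therefore phi_{22} = 0.0750.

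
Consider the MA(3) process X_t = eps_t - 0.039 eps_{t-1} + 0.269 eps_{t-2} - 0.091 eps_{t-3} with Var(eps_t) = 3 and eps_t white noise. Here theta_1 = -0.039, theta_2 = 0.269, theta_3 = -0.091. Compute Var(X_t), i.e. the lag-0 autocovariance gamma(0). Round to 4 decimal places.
\gamma(0) = 3.2465

For an MA(q) process X_t = eps_t + sum_i theta_i eps_{t-i} with
Var(eps_t) = sigma^2, the variance is
  gamma(0) = sigma^2 * (1 + sum_i theta_i^2).
  sum_i theta_i^2 = (-0.039)^2 + (0.269)^2 + (-0.091)^2 = 0.001521 + 0.072361 + 0.008281 = 0.082163.
  gamma(0) = 3 * (1 + 0.082163) = 3 * 1.082163 = 3.246489, which rounds to 3.2465.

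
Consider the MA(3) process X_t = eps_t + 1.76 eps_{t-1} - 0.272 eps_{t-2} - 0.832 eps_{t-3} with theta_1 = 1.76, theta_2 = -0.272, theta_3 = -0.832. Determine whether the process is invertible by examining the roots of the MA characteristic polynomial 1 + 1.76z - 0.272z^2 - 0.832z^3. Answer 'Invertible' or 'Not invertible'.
\text{Not invertible}

The MA(q) characteristic polynomial is P(z) = 1 + 1.76z - 0.272z^2 - 0.832z^3.
Invertibility requires all roots to lie outside the unit circle, i.e. |z| > 1 for every root.
Degree 3: look for a simple real root z0 first, then factor out (1 - z/z0) and solve the remaining quadratic.
Testing z0 = -1.25: P(-1.25) = 1 + (1.76)(-1.25) + (-0.272)(-1.25)^2 + (-0.832)(-1.25)^3
  = 1 + (-2.2) + (-0.425) + (1.625) = 0.  So z_0 = -1.25 is a root, |z_0| = 1.25.
Divide out the factor (1 + 0.8 z) = (1 - z/z0) (since 1/z0 = -0.8):
  P(z) = (1 + 0.8 z)(1 + (0.96) z + (-1.04) z^2)
  [check: z-coef 0.96 - (-0.8) = 1.76; z^2-coef -1.04 - (-0.8)(0.96) = -0.272; z^3-coef -(-0.8)(-1.04) = -0.832.]
Remaining roots from the quadratic factor 1 + (0.96) z + (-1.04) z^2:
  Set 1 + (0.96) z + (-1.04) z^2 = 0, i.e. a z^2 + b z + c = 0 with a = -1.04, b = 0.96, c = 1.
  Discriminant D = b^2 - 4ac = (0.96)^2 - 4*(-1.04)*1 = 0.9216 - (-4.16) = 5.0816.
  D >= 0, so the roots are real: z = (-b +/- sqrt(D)) / (2a) = (-0.96 +/- 2.25424) / (-2.08).
    z_1 = (-0.96 + 2.25424) / (-2.08) = -0.6222,   |z_1| = 0.6222.
    z_2 = (-0.96 - 2.25424) / (-2.08) = 1.5453,   |z_2| = 1.5453.
Moduli of all roots: 1.2500, 0.6222, 1.5453.
All moduli strictly greater than 1? No.
Verdict: Not invertible.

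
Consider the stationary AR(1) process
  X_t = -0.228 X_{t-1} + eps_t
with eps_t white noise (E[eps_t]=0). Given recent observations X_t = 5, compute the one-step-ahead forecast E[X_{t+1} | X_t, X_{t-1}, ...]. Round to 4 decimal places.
E[X_{t+1} \mid \mathcal F_t] = -1.1400

For an AR(p) model X_t = c + sum_i phi_i X_{t-i} + eps_t, the
one-step-ahead conditional mean is
  E[X_{t+1} | X_t, ...] = c + sum_i phi_i X_{t+1-i}.
Substitute known values:
  E[X_{t+1} | ...] = (-0.228) * (5)
                   = -1.1400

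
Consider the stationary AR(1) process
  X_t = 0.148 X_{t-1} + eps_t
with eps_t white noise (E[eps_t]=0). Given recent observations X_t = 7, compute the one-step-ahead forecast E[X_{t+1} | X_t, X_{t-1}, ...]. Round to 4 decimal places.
E[X_{t+1} \mid \mathcal F_t] = 1.0360

For an AR(p) model X_t = c + sum_i phi_i X_{t-i} + eps_t, the
one-step-ahead conditional mean is
  E[X_{t+1} | X_t, ...] = c + sum_i phi_i X_{t+1-i}.
Substitute known values:
  E[X_{t+1} | ...] = (0.148) * (7)
                   = 1.0360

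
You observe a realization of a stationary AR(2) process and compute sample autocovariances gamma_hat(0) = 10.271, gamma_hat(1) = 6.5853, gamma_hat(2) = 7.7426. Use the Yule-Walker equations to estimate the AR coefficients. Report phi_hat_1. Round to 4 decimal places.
\hat\phi_{1} = 0.2680

The Yule-Walker equations for an AR(p) process read, in matrix form,
  Gamma_p phi = r_p,   with   (Gamma_p)_{ij} = gamma(|i - j|),
                       (r_p)_i = gamma(i),   i,j = 1..p.
Substitute the sample gammas (Toeplitz matrix and right-hand side of size 2):
  Gamma_p = [[10.271, 6.5853], [6.5853, 10.271]]
  r_p     = [6.5853, 7.7426]
Written out:
  10.271 phi_1 + 6.5853 phi_2 = 6.5853
  6.5853 phi_1 + 10.271 phi_2 = 7.7426
Solve by Cramer's rule:
  det = gamma(0)^2 - gamma(1)^2 = (10.271)^2 - (6.5853)^2 = 105.493441 - 43.36617609 = 62.12726491
  phi_hat_1 = [gamma(1) gamma(0) - gamma(1) gamma(2)] / det = [(6.5853)(10.271) - (6.5853)(7.7426)] / 62.12726491 = 16.65027252 / 62.12726491 = 0.268
  phi_hat_2 = [gamma(0) gamma(2) - gamma(1)^2] / det = [(10.271)(7.7426) - (6.5853)^2] / 62.12726491 = 36.15806851 / 62.12726491 = 0.582
So phi_hat = [0.2680, 0.5820].
Therefore phi_hat_1 = 0.2680.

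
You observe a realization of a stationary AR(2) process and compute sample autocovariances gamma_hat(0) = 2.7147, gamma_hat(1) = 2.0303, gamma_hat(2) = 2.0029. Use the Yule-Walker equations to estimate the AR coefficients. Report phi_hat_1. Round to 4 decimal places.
\hat\phi_{1} = 0.4450

The Yule-Walker equations for an AR(p) process read, in matrix form,
  Gamma_p phi = r_p,   with   (Gamma_p)_{ij} = gamma(|i - j|),
                       (r_p)_i = gamma(i),   i,j = 1..p.
Substitute the sample gammas (Toeplitz matrix and right-hand side of size 2):
  Gamma_p = [[2.7147, 2.0303], [2.0303, 2.7147]]
  r_p     = [2.0303, 2.0029]
Written out:
  2.7147 phi_1 + 2.0303 phi_2 = 2.0303
  2.0303 phi_1 + 2.7147 phi_2 = 2.0029
Solve by Cramer's rule:
  det = gamma(0)^2 - gamma(1)^2 = (2.7147)^2 - (2.0303)^2 = 7.36959609 - 4.12211809 = 3.247478
  phi_hat_1 = [gamma(1) gamma(0) - gamma(1) gamma(2)] / det = [(2.0303)(2.7147) - (2.0303)(2.0029)] / 3.247478 = 1.44516754 / 3.247478 = 0.445
  phi_hat_2 = [gamma(0) gamma(2) - gamma(1)^2] / det = [(2.7147)(2.0029) - (2.0303)^2] / 3.247478 = 1.31515454 / 3.247478 = 0.405
So phi_hat = [0.4450, 0.4050].
Therefore phi_hat_1 = 0.4450.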